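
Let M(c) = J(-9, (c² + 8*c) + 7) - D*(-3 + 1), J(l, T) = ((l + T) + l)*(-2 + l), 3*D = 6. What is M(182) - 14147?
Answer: -394402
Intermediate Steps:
D = 2 (D = (⅓)*6 = 2)
J(l, T) = (-2 + l)*(T + 2*l) (J(l, T) = ((T + l) + l)*(-2 + l) = (T + 2*l)*(-2 + l) = (-2 + l)*(T + 2*l))
M(c) = 125 - 88*c - 11*c² (M(c) = (-4*(-9) - 2*((c² + 8*c) + 7) + 2*(-9)² + ((c² + 8*c) + 7)*(-9)) - 2*(-3 + 1) = (36 - 2*(7 + c² + 8*c) + 2*81 + (7 + c² + 8*c)*(-9)) - 2*(-2) = (36 + (-14 - 16*c - 2*c²) + 162 + (-63 - 72*c - 9*c²)) - 1*(-4) = (121 - 88*c - 11*c²) + 4 = 125 - 88*c - 11*c²)
M(182) - 14147 = (125 - 88*182 - 11*182²) - 14147 = (125 - 16016 - 11*33124) - 14147 = (125 - 16016 - 364364) - 14147 = -380255 - 14147 = -394402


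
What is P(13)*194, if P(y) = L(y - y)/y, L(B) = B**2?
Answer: 0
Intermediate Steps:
P(y) = 0 (P(y) = (y - y)**2/y = 0**2/y = 0/y = 0)
P(13)*194 = 0*194 = 0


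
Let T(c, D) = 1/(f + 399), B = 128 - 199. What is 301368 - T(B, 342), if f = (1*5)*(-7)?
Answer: 109697951/364 ≈ 3.0137e+5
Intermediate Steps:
f = -35 (f = 5*(-7) = -35)
B = -71
T(c, D) = 1/364 (T(c, D) = 1/(-35 + 399) = 1/364)
301368 - T(B, 342) = 301368 - 1*1/364 = 301368 - 1/364 = 109697951/364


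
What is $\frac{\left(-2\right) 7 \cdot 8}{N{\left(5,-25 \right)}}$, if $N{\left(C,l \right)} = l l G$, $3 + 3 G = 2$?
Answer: $\frac{336}{625} \approx 0.5376$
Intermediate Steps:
$G = - \frac{1}{3}$ ($G = -1 + \frac{1}{3} \cdot 2 = -1 + \frac{2}{3} = - \frac{1}{3} \approx -0.33333$)
$N{\left(C,l \right)} = - \frac{l^{2}}{3}$ ($N{\left(C,l \right)} = l l \left(- \frac{1}{3}\right) = l^{2} \left(- \frac{1}{3}\right) = - \frac{l^{2}}{3}$)
$\frac{\left(-2\right) 7 \cdot 8}{N{\left(5,-25 \right)}} = \frac{\left(-2\right) 7 \cdot 8}{\left(- \frac{1}{3}\right) \left(-25\right)^{2}} = \frac{\left(-14\right) 8}{\left(- \frac{1}{3}\right) 625} = - \frac{112}{- \frac{625}{3}} = \left(-112\right) \left(- \frac{3}{625}\right) = \frac{336}{625}$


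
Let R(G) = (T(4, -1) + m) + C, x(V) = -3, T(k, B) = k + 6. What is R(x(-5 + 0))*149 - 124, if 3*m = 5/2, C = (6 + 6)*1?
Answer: 19669/6 ≈ 3278.2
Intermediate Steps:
T(k, B) = 6 + k
C = 12 (C = 12*1 = 12)
m = 5/6 (m = (5/2)/3 = (5*(1/2))/3 = (1/3)*(5/2) = 5/6 ≈ 0.83333)
R(G) = 137/6 (R(G) = ((6 + 4) + 5/6) + 12 = (10 + 5/6) + 12 = 65/6 + 12 = 137/6)
R(x(-5 + 0))*149 - 124 = (137/6)*149 - 124 = 20413/6 - 124 = 19669/6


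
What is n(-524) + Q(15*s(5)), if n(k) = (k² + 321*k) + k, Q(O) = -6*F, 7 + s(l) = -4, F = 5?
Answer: 105818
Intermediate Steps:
s(l) = -11 (s(l) = -7 - 4 = -11)
Q(O) = -30 (Q(O) = -6*5 = -30)
n(k) = k² + 322*k
n(-524) + Q(15*s(5)) = -524*(322 - 524) - 30 = -524*(-202) - 30 = 105848 - 30 = 105818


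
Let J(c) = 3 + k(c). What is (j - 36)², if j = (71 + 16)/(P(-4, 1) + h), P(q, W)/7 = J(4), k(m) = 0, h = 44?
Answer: 5076009/4225 ≈ 1201.4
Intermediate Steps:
J(c) = 3 (J(c) = 3 + 0 = 3)
P(q, W) = 21 (P(q, W) = 7*3 = 21)
j = 87/65 (j = (71 + 16)/(21 + 44) = 87/65 ≈ 1.3385)
(j - 36)² = (87/65 - 36)² = (-2253/65)² = 5076009/4225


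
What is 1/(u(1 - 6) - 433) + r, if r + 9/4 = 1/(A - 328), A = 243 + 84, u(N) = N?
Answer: -2849/876 ≈ -3.2523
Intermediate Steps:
A = 327
r = -13/4 (r = -9/4 + 1/(327 - 328) = -9/4 + 1/(-1) = -9/4 - 1 = -13/4 ≈ -3.2500)
1/(u(1 - 6) - 433) + r = 1/((1 - 6) - 433) - 13/4 = 1/(-5 - 433) - 13/4 = 1/(-438) - 13/4 = -1/438 - 13/4 = -2849/876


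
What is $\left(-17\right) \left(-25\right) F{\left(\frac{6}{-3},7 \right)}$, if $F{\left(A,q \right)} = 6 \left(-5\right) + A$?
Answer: $-13600$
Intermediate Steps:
$F{\left(A,q \right)} = -30 + A$
$\left(-17\right) \left(-25\right) F{\left(\frac{6}{-3},7 \right)} = \left(-17\right) \left(-25\right) \left(-30 + \frac{6}{-3}\right) = 425 \left(-30 + 6 \left(- \frac{1}{3}\right)\right) = 425 \left(-30 - 2\right) = 425 \left(-32\right) = -13600$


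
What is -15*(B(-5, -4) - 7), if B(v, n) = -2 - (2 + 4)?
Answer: 225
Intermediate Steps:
B(v, n) = -8 (B(v, n) = -2 - 1*6 = -2 - 6 = -8)
-15*(B(-5, -4) - 7) = -15*(-8 - 7) = -15*(-15) = 225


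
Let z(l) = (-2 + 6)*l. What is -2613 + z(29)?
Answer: -2497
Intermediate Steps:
z(l) = 4*l
-2613 + z(29) = -2613 + 4*29 = -2613 + 116 = -2497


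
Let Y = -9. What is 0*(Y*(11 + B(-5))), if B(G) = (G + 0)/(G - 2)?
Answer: 0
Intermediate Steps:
B(G) = G/(-2 + G)
0*(Y*(11 + B(-5))) = 0*(-9*(11 - 5/(-2 - 5))) = 0*(-9*(11 - 5/(-7))) = 0*(-9*(11 - 5*(-⅐))) = 0*(-9*(11 + 5/7)) = 0*(-9*82/7) = 0*(-738/7) = 0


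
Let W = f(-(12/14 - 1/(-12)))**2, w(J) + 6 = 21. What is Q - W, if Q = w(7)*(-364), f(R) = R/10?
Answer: -3852582241/705600 ≈ -5460.0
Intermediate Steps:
w(J) = 15 (w(J) = -6 + 21 = 15)
f(R) = R/10 (f(R) = R*(1/10) = R/10)
W = 6241/705600 (W = ((-(12/14 - 1/(-12)))/10)**2 = ((-(12*(1/14) - 1*(-1/12)))/10)**2 = ((-(6/7 + 1/12))/10)**2 = ((-1*79/84)/10)**2 = ((1/10)*(-79/84))**2 = (-79/840)**2 = 6241/705600 ≈ 0.0088450)
Q = -5460 (Q = 15*(-364) = -5460)
Q - W = -5460 - 1*6241/705600 = -5460 - 6241/705600 = -3852582241/705600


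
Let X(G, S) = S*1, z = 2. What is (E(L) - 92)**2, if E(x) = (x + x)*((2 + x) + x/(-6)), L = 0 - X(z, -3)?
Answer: 4225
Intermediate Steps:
X(G, S) = S
L = 3 (L = 0 - 1*(-3) = 0 + 3 = 3)
E(x) = 2*x*(2 + 5*x/6) (E(x) = (2*x)*((2 + x) + x*(-1/6)) = (2*x)*((2 + x) - x/6) = (2*x)*(2 + 5*x/6) = 2*x*(2 + 5*x/6))
(E(L) - 92)**2 = ((1/3)*3*(12 + 5*3) - 92)**2 = ((1/3)*3*(12 + 15) - 92)**2 = ((1/3)*3*27 - 92)**2 = (27 - 92)**2 = (-65)**2 = 4225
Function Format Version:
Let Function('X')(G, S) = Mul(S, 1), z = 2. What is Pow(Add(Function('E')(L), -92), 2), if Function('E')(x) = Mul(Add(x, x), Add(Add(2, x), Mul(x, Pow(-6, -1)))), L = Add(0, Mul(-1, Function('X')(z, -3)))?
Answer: 4225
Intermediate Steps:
Function('X')(G, S) = S
L = 3 (L = Add(0, Mul(-1, -3)) = Add(0, 3) = 3)
Function('E')(x) = Mul(2, x, Add(2, Mul(Rational(5, 6), x))) (Function('E')(x) = Mul(Mul(2, x), Add(Add(2, x), Mul(x, Rational(-1, 6)))) = Mul(Mul(2, x), Add(Add(2, x), Mul(Rational(-1, 6), x))) = Mul(Mul(2, x), Add(2, Mul(Rational(5, 6), x))) = Mul(2, x, Add(2, Mul(Rational(5, 6), x))))
Pow(Add(Function('E')(L), -92), 2) = Pow(Add(Mul(Rational(1, 3), 3, Add(12, Mul(5, 3))), -92), 2) = Pow(Add(Mul(Rational(1, 3), 3, Add(12, 15)), -92), 2) = Pow(Add(Mul(Rational(1, 3), 3, 27), -92), 2) = Pow(Add(27, -92), 2) = Pow(-65, 2) = 4225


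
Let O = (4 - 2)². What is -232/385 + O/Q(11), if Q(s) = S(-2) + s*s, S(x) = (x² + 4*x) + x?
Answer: -5028/8855 ≈ -0.56781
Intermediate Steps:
O = 4 (O = 2² = 4)
S(x) = x² + 5*x
Q(s) = -6 + s² (Q(s) = -2*(5 - 2) + s*s = -2*3 + s² = -6 + s²)
-232/385 + O/Q(11) = -232/385 + 4/(-6 + 11²) = -232*1/385 + 4/(-6 + 121) = -232/385 + 4/115 = -5028/8855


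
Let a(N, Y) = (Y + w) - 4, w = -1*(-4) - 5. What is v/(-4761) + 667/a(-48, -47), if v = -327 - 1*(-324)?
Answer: -1058477/82524 ≈ -12.826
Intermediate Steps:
v = -3 (v = -327 + 324 = -3)
w = -1 (w = 4 - 5 = -1)
a(N, Y) = -5 + Y (a(N, Y) = (Y - 1) - 4 = (-1 + Y) - 4 = -5 + Y)
v/(-4761) + 667/a(-48, -47) = -3/(-4761) + 667/(-5 - 47) = -3*(-1/4761) + 667/(-52) = 1/1587 + 667*(-1/52) = 1/1587 - 667/52 = -1058477/82524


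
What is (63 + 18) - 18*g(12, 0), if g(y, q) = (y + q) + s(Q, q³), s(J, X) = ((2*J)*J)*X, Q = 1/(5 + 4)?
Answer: -135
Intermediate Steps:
Q = ⅑ (Q = 1/9 = ⅑ ≈ 0.11111)
s(J, X) = 2*X*J² (s(J, X) = (2*J²)*X = 2*X*J²)
g(y, q) = q + y + 2*q³/81 (g(y, q) = (y + q) + 2*q³*(⅑)² = (q + y) + 2*q³*(1/81) = (q + y) + 2*q³/81 = q + y + 2*q³/81)
(63 + 18) - 18*g(12, 0) = (63 + 18) - 18*(0 + 12 + (2/81)*0³) = 81 - 18*(0 + 12 + (2/81)*0) = 81 - 18*(0 + 12 + 0) = 81 - 18*12 = 81 - 216 = -135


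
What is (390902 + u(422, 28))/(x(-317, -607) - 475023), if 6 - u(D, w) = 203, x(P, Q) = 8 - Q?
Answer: -130235/158136 ≈ -0.82356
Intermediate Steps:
u(D, w) = -197 (u(D, w) = 6 - 1*203 = 6 - 203 = -197)
(390902 + u(422, 28))/(x(-317, -607) - 475023) = (390902 - 197)/((8 - 1*(-607)) - 475023) = 390705/((8 + 607) - 475023) = 390705/(615 - 475023) = 390705/(-474408) = 390705*(-1/474408) = -130235/158136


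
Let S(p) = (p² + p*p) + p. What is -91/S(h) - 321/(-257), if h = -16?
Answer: 135829/127472 ≈ 1.0656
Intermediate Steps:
S(p) = p + 2*p² (S(p) = (p² + p²) + p = 2*p² + p = p + 2*p²)
-91/S(h) - 321/(-257) = -91*(-1/(16*(1 + 2*(-16)))) - 321/(-257) = -91*(-1/(16*(1 - 32))) - 321*(-1/257) = -91/((-16*(-31))) + 321/257 = -91/496 + 321/257 = 135829/127472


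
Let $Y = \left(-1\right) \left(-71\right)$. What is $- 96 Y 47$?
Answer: $-320352$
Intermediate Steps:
$Y = 71$
$- 96 Y 47 = \left(-96\right) 71 \cdot 47 = \left(-6816\right) 47 = -320352$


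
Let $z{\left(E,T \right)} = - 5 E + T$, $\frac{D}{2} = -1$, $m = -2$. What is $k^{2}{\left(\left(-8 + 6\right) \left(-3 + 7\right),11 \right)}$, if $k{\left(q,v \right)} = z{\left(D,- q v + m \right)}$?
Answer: $9216$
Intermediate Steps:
$D = -2$ ($D = 2 \left(-1\right) = -2$)
$z{\left(E,T \right)} = T - 5 E$
$k{\left(q,v \right)} = 8 - q v$ ($k{\left(q,v \right)} = \left(- q v - 2\right) - -10 = \left(- q v - 2\right) + 10 = \left(-2 - q v\right) + 10 = 8 - q v$)
$k^{2}{\left(\left(-8 + 6\right) \left(-3 + 7\right),11 \right)} = \left(8 - \left(-8 + 6\right) \left(-3 + 7\right) 11\right)^{2} = \left(8 - \left(-2\right) 4 \cdot 11\right)^{2} = \left(8 - \left(-8\right) 11\right)^{2} = \left(8 + 88\right)^{2} = 96^{2} = 9216$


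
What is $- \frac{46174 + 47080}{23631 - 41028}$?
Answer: $\frac{93254}{17397} \approx 5.3604$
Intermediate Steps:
$- \frac{46174 + 47080}{23631 - 41028} = - \frac{93254}{-17397} = - \frac{93254 \left(-1\right)}{17397} = \left(-1\right) \left(- \frac{93254}{17397}\right) = \frac{93254}{17397}$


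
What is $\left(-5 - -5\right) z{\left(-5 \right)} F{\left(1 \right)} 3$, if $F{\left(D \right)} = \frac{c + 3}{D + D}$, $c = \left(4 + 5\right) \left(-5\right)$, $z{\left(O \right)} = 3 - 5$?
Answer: $0$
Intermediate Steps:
$z{\left(O \right)} = -2$ ($z{\left(O \right)} = 3 - 5 = -2$)
$c = -45$ ($c = 9 \left(-5\right) = -45$)
$F{\left(D \right)} = - \frac{21}{D}$ ($F{\left(D \right)} = \frac{-45 + 3}{D + D} = - \frac{42}{2 D} = - 42 \frac{1}{2 D} = - \frac{21}{D}$)
$\left(-5 - -5\right) z{\left(-5 \right)} F{\left(1 \right)} 3 = \left(-5 - -5\right) \left(-2\right) \left(- \frac{21}{1}\right) 3 = \left(-5 + 5\right) \left(-2\right) \left(\left(-21\right) 1\right) 3 = 0 \left(-2\right) \left(-21\right) 3 = 0 \left(-21\right) 3 = 0 \cdot 3 = 0$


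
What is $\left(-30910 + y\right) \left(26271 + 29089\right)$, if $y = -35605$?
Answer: $-3682270400$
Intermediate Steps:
$\left(-30910 + y\right) \left(26271 + 29089\right) = \left(-30910 - 35605\right) \left(26271 + 29089\right) = \left(-66515\right) 55360 = -3682270400$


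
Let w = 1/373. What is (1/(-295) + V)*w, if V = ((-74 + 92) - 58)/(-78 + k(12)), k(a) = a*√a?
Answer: 76337/39942705 + 80*√3/135399 ≈ 0.0029345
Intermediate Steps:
k(a) = a^(3/2)
w = 1/373 ≈ 0.0026810
V = -40/(-78 + 24*√3) (V = ((-74 + 92) - 58)/(-78 + 12^(3/2)) = (18 - 58)/(-78 + 24*√3) = -40/(-78 + 24*√3) ≈ 1.0980)
(1/(-295) + V)*w = (1/(-295) + (260/363 + 80*√3/363))*(1/373) = (-1/295 + (260/363 + 80*√3/363))*(1/373) = (76337/107085 + 80*√3/363)*(1/373) = 76337/39942705 + 80*√3/135399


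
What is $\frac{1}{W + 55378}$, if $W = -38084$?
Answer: $\frac{1}{17294} \approx 5.7823 \cdot 10^{-5}$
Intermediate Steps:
$\frac{1}{W + 55378} = \frac{1}{-38084 + 55378} = \frac{1}{17294}$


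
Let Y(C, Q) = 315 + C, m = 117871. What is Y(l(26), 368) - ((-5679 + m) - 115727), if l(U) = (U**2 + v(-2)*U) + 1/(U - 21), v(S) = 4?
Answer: 23151/5 ≈ 4630.2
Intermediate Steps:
l(U) = U**2 + 1/(-21 + U) + 4*U (l(U) = (U**2 + 4*U) + 1/(U - 21) = (U**2 + 4*U) + 1/(-21 + U) = U**2 + 1/(-21 + U) + 4*U)
Y(l(26), 368) - ((-5679 + m) - 115727) = (315 + (1 + 26**3 - 84*26 - 17*26**2)/(-21 + 26)) - ((-5679 + 117871) - 115727) = (315 + (1 + 17576 - 2184 - 17*676)/5) - (112192 - 115727) = (315 + (1 + 17576 - 2184 - 11492)/5) - 1*(-3535) = (315 + (1/5)*3901) + 3535 = (315 + 3901/5) + 3535 = 5476/5 + 3535 = 23151/5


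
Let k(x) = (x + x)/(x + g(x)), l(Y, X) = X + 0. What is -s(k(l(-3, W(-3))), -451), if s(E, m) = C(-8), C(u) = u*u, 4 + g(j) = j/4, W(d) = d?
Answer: -64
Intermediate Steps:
g(j) = -4 + j/4
l(Y, X) = X
k(x) = 2*x/(-4 + 5*x/4) (k(x) = (x + x)/(x + (-4 + x/4)) = (2*x)/(-4 + 5*x/4) = 2*x/(-4 + 5*x/4))
C(u) = u²
s(E, m) = 64 (s(E, m) = (-8)² = 64)
-s(k(l(-3, W(-3))), -451) = -1*64 = -64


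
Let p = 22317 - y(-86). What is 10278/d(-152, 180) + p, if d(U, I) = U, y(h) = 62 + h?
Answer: 1692777/76 ≈ 22273.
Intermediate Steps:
p = 22341 (p = 22317 - (62 - 86) = 22317 - 1*(-24) = 22317 + 24 = 22341)
10278/d(-152, 180) + p = 10278/(-152) + 22341 = 10278*(-1/152) + 22341 = -5139/76 + 22341 = 1692777/76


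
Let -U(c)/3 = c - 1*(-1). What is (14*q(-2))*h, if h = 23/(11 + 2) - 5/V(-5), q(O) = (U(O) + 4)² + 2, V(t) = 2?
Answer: -6783/13 ≈ -521.77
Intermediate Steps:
U(c) = -3 - 3*c (U(c) = -3*(c - 1*(-1)) = -3*(c + 1) = -3*(1 + c) = -3 - 3*c)
q(O) = 2 + (1 - 3*O)² (q(O) = ((-3 - 3*O) + 4)² + 2 = (1 - 3*O)² + 2 = 2 + (1 - 3*O)²)
h = -19/26 (h = 23/(11 + 2) - 5/2 = 23/13 - 5*½ = 23*(1/13) - 5/2 = 23/13 - 5/2 = -19/26 ≈ -0.73077)
(14*q(-2))*h = (14*(2 + (-1 + 3*(-2))²))*(-19/26) = (14*(2 + (-1 - 6)²))*(-19/26) = (14*(2 + (-7)²))*(-19/26) = (14*(2 + 49))*(-19/26) = (14*51)*(-19/26) = 714*(-19/26) = -6783/13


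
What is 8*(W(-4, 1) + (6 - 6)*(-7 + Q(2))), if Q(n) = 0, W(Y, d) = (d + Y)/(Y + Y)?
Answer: 3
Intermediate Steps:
W(Y, d) = (Y + d)/(2*Y) (W(Y, d) = (Y + d)/((2*Y)) = (Y + d)*(1/(2*Y)) = (Y + d)/(2*Y))
8*(W(-4, 1) + (6 - 6)*(-7 + Q(2))) = 8*((½)*(-4 + 1)/(-4) + (6 - 6)*(-7 + 0)) = 8*((½)*(-¼)*(-3) + 0*(-7)) = 8*(3/8 + 0) = 8*(3/8) = 3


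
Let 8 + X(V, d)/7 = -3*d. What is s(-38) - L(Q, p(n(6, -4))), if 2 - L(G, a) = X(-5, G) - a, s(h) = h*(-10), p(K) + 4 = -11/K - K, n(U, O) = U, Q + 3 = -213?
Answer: 29219/6 ≈ 4869.8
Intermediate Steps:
Q = -216 (Q = -3 - 213 = -216)
p(K) = -4 - K - 11/K (p(K) = -4 + (-11/K - K) = -4 + (-K - 11/K) = -4 - K - 11/K)
X(V, d) = -56 - 21*d (X(V, d) = -56 + 7*(-3*d) = -56 - 21*d)
s(h) = -10*h
L(G, a) = 58 + a + 21*G (L(G, a) = 2 - ((-56 - 21*G) - a) = 2 - (-56 - a - 21*G) = 2 + (56 + a + 21*G) = 58 + a + 21*G)
s(-38) - L(Q, p(n(6, -4))) = -10*(-38) - (58 + (-4 - 1*6 - 11/6) + 21*(-216)) = 380 - (58 + (-4 - 6 - 11*1/6) - 4536) = 380 - (58 + (-4 - 6 - 11/6) - 4536) = 380 - (58 - 71/6 - 4536) = 380 - 1*(-26939/6) = 380 + 26939/6 = 29219/6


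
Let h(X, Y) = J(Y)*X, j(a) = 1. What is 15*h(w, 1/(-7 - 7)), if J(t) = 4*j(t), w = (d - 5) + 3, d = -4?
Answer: -360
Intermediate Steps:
w = -6 (w = (-4 - 5) + 3 = -9 + 3 = -6)
J(t) = 4 (J(t) = 4*1 = 4)
h(X, Y) = 4*X
15*h(w, 1/(-7 - 7)) = 15*(4*(-6)) = 15*(-24) = -360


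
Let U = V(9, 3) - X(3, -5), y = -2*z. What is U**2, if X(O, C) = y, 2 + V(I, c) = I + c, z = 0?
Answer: 100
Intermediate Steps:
V(I, c) = -2 + I + c (V(I, c) = -2 + (I + c) = -2 + I + c)
y = 0 (y = -2*0 = 0)
X(O, C) = 0
U = 10 (U = (-2 + 9 + 3) - 1*0 = 10 + 0 = 10)
U**2 = 10**2 = 100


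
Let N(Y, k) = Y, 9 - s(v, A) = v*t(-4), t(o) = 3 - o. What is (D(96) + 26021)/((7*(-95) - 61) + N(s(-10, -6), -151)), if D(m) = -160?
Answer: -25861/647 ≈ -39.971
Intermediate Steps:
s(v, A) = 9 - 7*v (s(v, A) = 9 - v*(3 - 1*(-4)) = 9 - v*(3 + 4) = 9 - v*7 = 9 - 7*v)
(D(96) + 26021)/((7*(-95) - 61) + N(s(-10, -6), -151)) = (-160 + 26021)/((7*(-95) - 61) + (9 - 7*(-10))) = 25861/((-665 - 61) + (9 + 70)) = 25861/(-726 + 79) = 25861/(-647) = 25861*(-1/647) = -25861/647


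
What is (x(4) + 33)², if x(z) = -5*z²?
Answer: 2209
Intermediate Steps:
(x(4) + 33)² = (-5*4² + 33)² = (-5*16 + 33)² = (-80 + 33)² = (-47)² = 2209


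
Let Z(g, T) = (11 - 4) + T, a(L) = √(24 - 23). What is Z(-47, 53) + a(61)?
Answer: 61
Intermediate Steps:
a(L) = 1 (a(L) = √1 = 1)
Z(g, T) = 7 + T
Z(-47, 53) + a(61) = (7 + 53) + 1 = 60 + 1 = 61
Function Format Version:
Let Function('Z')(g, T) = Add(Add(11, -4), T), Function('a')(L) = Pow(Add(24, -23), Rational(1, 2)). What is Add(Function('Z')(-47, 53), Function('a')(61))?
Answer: 61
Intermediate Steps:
Function('a')(L) = 1 (Function('a')(L) = Pow(1, Rational(1, 2)) = 1)
Function('Z')(g, T) = Add(7, T)
Add(Function('Z')(-47, 53), Function('a')(61)) = Add(Add(7, 53), 1) = Add(60, 1) = 61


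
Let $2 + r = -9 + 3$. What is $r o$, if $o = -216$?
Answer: $1728$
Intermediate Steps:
$r = -8$ ($r = -2 + \left(-9 + 3\right) = -2 - 6 = -8$)
$r o = \left(-8\right) \left(-216\right) = 1728$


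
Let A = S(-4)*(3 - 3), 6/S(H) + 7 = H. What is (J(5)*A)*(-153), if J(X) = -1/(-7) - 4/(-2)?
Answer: 0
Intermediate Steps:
J(X) = 15/7 (J(X) = -1*(-1/7) - 4*(-1/2) = 1/7 + 2 = 15/7)
S(H) = 6/(-7 + H)
A = 0 (A = (6/(-7 - 4))*(3 - 3) = (6/(-11))*0 = (6*(-1/11))*0 = -6/11*0 = 0)
(J(5)*A)*(-153) = ((15/7)*0)*(-153) = 0*(-153) = 0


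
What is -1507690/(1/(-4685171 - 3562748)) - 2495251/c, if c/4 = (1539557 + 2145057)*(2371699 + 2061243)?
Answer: 812457177780230130772779469/65334720617552 ≈ 1.2435e+13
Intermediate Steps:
c = 65334720617552 (c = 4*((1539557 + 2145057)*(2371699 + 2061243)) = 4*(3684614*4432942) = 4*16333680154388 = 65334720617552)
-1507690/(1/(-4685171 - 3562748)) - 2495251/c = -1507690/(1/(-4685171 - 3562748)) - 2495251/65334720617552 = -1507690/(1/(-8247919)) - 2495251*1/65334720617552 = -1507690/(-1/8247919) - 2495251/65334720617552 = -1507690*(-8247919) - 2495251/65334720617552 = 12435304997110 - 2495251/65334720617552 = 812457177780230130772779469/65334720617552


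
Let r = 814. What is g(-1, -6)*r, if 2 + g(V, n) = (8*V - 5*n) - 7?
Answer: 10582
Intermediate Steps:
g(V, n) = -9 - 5*n + 8*V (g(V, n) = -2 + ((8*V - 5*n) - 7) = -2 + ((-5*n + 8*V) - 7) = -2 + (-7 - 5*n + 8*V) = -9 - 5*n + 8*V)
g(-1, -6)*r = (-9 - 5*(-6) + 8*(-1))*814 = (-9 + 30 - 8)*814 = 13*814 = 10582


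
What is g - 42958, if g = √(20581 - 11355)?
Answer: -42958 + √9226 ≈ -42862.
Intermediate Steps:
g = √9226 ≈ 96.052
g - 42958 = √9226 - 42958 = -42958 + √9226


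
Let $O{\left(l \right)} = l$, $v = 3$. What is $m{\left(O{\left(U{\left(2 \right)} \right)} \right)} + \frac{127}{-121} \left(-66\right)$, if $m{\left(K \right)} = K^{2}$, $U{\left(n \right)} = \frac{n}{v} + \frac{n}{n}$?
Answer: $\frac{7133}{99} \approx 72.051$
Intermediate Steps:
$U{\left(n \right)} = 1 + \frac{n}{3}$ ($U{\left(n \right)} = \frac{n}{3} + \frac{n}{n} = n \frac{1}{3} + 1 = \frac{n}{3} + 1 = 1 + \frac{n}{3}$)
$m{\left(O{\left(U{\left(2 \right)} \right)} \right)} + \frac{127}{-121} \left(-66\right) = \left(1 + \frac{1}{3} \cdot 2\right)^{2} + \frac{127}{-121} \left(-66\right) = \left(1 + \frac{2}{3}\right)^{2} + 127 \left(- \frac{1}{121}\right) \left(-66\right) = \left(\frac{5}{3}\right)^{2} - - \frac{762}{11} = \frac{25}{9} + \frac{762}{11} = \frac{7133}{99}$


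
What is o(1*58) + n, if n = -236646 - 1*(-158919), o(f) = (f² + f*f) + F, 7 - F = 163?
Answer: -71155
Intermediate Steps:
F = -156 (F = 7 - 1*163 = 7 - 163 = -156)
o(f) = -156 + 2*f² (o(f) = (f² + f*f) - 156 = (f² + f²) - 156 = 2*f² - 156 = -156 + 2*f²)
n = -77727 (n = -236646 + 158919 = -77727)
o(1*58) + n = (-156 + 2*(1*58)²) - 77727 = (-156 + 2*58²) - 77727 = (-156 + 2*3364) - 77727 = (-156 + 6728) - 77727 = 6572 - 77727 = -71155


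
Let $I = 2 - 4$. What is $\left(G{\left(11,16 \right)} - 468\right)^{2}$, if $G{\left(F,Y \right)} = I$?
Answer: $220900$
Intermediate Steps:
$I = -2$ ($I = 2 - 4 = -2$)
$G{\left(F,Y \right)} = -2$
$\left(G{\left(11,16 \right)} - 468\right)^{2} = \left(-2 - 468\right)^{2} = \left(-470\right)^{2} = 220900$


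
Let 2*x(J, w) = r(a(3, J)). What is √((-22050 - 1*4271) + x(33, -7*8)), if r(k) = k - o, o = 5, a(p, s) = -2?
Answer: I*√105298/2 ≈ 162.25*I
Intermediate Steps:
r(k) = -5 + k (r(k) = k - 1*5 = k - 5 = -5 + k)
x(J, w) = -7/2 (x(J, w) = (-5 - 2)/2 = (½)*(-7) = -7/2)
√((-22050 - 1*4271) + x(33, -7*8)) = √((-22050 - 1*4271) - 7/2) = √((-22050 - 4271) - 7/2) = √(-26321 - 7/2) = √(-52649/2) = I*√105298/2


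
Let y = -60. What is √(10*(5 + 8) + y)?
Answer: √70 ≈ 8.3666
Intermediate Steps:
√(10*(5 + 8) + y) = √(10*(5 + 8) - 60) = √(10*13 - 60) = √(130 - 60) = √70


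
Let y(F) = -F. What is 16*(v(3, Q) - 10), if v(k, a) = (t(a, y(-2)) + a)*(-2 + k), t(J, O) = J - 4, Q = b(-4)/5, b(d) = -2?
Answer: -1184/5 ≈ -236.80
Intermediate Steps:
Q = -2/5 ≈ -0.40000
t(J, O) = -4 + J
v(k, a) = (-4 + 2*a)*(-2 + k) (v(k, a) = ((-4 + a) + a)*(-2 + k) = (-4 + 2*a)*(-2 + k))
16*(v(3, Q) - 10) = 16*((8 - 4*(-2/5) - 2/5*3 + 3*(-4 - 2/5)) - 10) = 16*((8 + 8/5 - 6/5 + 3*(-22/5)) - 10) = 16*((8 + 8/5 - 6/5 - 66/5) - 10) = 16*(-24/5 - 10) = 16*(-74/5) = -1184/5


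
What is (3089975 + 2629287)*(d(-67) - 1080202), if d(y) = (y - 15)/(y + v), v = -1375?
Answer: -4454307664426462/721 ≈ -6.1780e+12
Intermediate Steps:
d(y) = (-15 + y)/(-1375 + y) (d(y) = (y - 15)/(y - 1375) = (-15 + y)/(-1375 + y))
(3089975 + 2629287)*(d(-67) - 1080202) = (3089975 + 2629287)*((-15 - 67)/(-1375 - 67) - 1080202) = 5719262*(-82/(-1442) - 1080202) = 5719262*(-1/1442*(-82) - 1080202) = 5719262*(41/721 - 1080202) = 5719262*(-778825601/721) = -4454307664426462/721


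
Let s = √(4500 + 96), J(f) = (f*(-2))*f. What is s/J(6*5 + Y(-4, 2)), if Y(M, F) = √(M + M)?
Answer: I*√1149/(4*(-223*I + 30*√2)) ≈ -0.036674 + 0.0069773*I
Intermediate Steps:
Y(M, F) = √2*√M (Y(M, F) = √(2*M) = √2*√M)
J(f) = -2*f² (J(f) = (-2*f)*f = -2*f²)
s = 2*√1149 (s = √4596 = 2*√1149 ≈ 67.794)
s/J(6*5 + Y(-4, 2)) = (2*√1149)/((-2*(6*5 + √2*√(-4))²)) = (2*√1149)/((-2*(30 + √2*(2*I))²)) = (2*√1149)/((-2*(30 + 2*I*√2)²)) = (2*√1149)*(-1/(2*(30 + 2*I*√2)²)) = -√1149/(30 + 2*I*√2)²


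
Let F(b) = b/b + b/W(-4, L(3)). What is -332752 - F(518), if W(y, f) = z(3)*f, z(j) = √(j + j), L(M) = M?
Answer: -332753 - 259*√6/9 ≈ -3.3282e+5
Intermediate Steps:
z(j) = √2*√j (z(j) = √(2*j) = √2*√j)
W(y, f) = f*√6 (W(y, f) = (√2*√3)*f = √6*f = f*√6)
F(b) = 1 + b*√6/18 (F(b) = b/b + b/((3*√6)) = 1 + b*(√6/18) = 1 + b*√6/18)
-332752 - F(518) = -332752 - (1 + (1/18)*518*√6) = -332752 - (1 + 259*√6/9) = -332752 + (-1 - 259*√6/9) = -332753 - 259*√6/9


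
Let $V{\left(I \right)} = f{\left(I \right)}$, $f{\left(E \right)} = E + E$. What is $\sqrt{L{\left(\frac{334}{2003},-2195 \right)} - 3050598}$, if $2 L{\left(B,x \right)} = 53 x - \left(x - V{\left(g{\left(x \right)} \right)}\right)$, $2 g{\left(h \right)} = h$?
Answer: $\frac{i \sqrt{12435062}}{2} \approx 1763.2 i$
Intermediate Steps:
$g{\left(h \right)} = \frac{h}{2}$
$f{\left(E \right)} = 2 E$
$V{\left(I \right)} = 2 I$
$L{\left(B,x \right)} = \frac{53 x}{2}$ ($L{\left(B,x \right)} = \frac{53 x - \left(x - 1 x\right)}{2} = \frac{53 x + \left(x - x\right)}{2} = \frac{53 x + 0}{2} = \frac{53 x}{2}$)
$\sqrt{L{\left(\frac{334}{2003},-2195 \right)} - 3050598} = \sqrt{\frac{53}{2} \left(-2195\right) - 3050598} = \sqrt{- \frac{116335}{2} - 3050598} = \sqrt{- \frac{6217531}{2}} = \frac{i \sqrt{12435062}}{2}$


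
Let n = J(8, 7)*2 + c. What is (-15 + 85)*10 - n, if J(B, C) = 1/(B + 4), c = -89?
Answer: 4733/6 ≈ 788.83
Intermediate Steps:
J(B, C) = 1/(4 + B)
n = -533/6 (n = 2/(4 + 8) - 89 = 2/12 - 89 = (1/12)*2 - 89 = 1/6 - 89 = -533/6 ≈ -88.833)
(-15 + 85)*10 - n = (-15 + 85)*10 - 1*(-533/6) = 70*10 + 533/6 = 700 + 533/6 = 4733/6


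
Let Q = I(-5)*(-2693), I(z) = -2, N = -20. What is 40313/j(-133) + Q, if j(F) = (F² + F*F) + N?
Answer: 190478501/35358 ≈ 5387.1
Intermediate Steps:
j(F) = -20 + 2*F² (j(F) = (F² + F*F) - 20 = (F² + F²) - 20 = 2*F² - 20 = -20 + 2*F²)
Q = 5386 (Q = -2*(-2693) = 5386)
40313/j(-133) + Q = 40313/(-20 + 2*(-133)²) + 5386 = 40313/(-20 + 2*17689) + 5386 = 40313/(-20 + 35378) + 5386 = 40313/35358 + 5386 = 190478501/35358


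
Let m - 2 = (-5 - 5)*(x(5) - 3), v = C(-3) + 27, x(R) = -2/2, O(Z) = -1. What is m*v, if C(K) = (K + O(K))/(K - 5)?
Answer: 1155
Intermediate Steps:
x(R) = -1 (x(R) = -2*½ = -1)
C(K) = (-1 + K)/(-5 + K) (C(K) = (K - 1)/(K - 5) = (-1 + K)/(-5 + K))
v = 55/2 (v = (-1 - 3)/(-5 - 3) + 27 = -4/(-8) + 27 = -⅛*(-4) + 27 = ½ + 27 = 55/2 ≈ 27.500)
m = 42 (m = 2 + (-5 - 5)*(-1 - 3) = 2 - 10*(-4) = 2 + 40 = 42)
m*v = 42*(55/2) = 1155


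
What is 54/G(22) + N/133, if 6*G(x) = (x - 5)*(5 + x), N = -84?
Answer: 24/323 ≈ 0.074303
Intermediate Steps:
G(x) = (-5 + x)*(5 + x)/6 (G(x) = ((x - 5)*(5 + x))/6 = ((-5 + x)*(5 + x))/6 = (-5 + x)*(5 + x)/6)
54/G(22) + N/133 = 54/(-25/6 + (1/6)*22**2) - 84/133 = 54/(-25/6 + (1/6)*484) - 84*1/133 = 54/(-25/6 + 242/3) - 12/19 = 54/(153/2) - 12/19 = 54*(2/153) - 12/19 = 12/17 - 12/19 = 24/323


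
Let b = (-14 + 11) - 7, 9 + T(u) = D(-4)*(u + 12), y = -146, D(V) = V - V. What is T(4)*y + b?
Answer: 1304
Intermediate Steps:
D(V) = 0
T(u) = -9 (T(u) = -9 + 0*(u + 12) = -9 + 0*(12 + u) = -9 + 0 = -9)
b = -10 (b = -3 - 7 = -10)
T(4)*y + b = -9*(-146) - 10 = 1314 - 10 = 1304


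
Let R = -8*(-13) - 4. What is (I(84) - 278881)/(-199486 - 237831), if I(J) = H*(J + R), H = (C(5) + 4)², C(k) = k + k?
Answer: 242817/437317 ≈ 0.55524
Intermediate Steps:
C(k) = 2*k
H = 196 (H = (2*5 + 4)² = (10 + 4)² = 14² = 196)
R = 100 (R = 104 - 4 = 100)
I(J) = 19600 + 196*J (I(J) = 196*(J + 100) = 196*(100 + J) = 19600 + 196*J)
(I(84) - 278881)/(-199486 - 237831) = ((19600 + 196*84) - 278881)/(-199486 - 237831) = ((19600 + 16464) - 278881)/(-437317) = (36064 - 278881)*(-1/437317) = -242817*(-1/437317) = 242817/437317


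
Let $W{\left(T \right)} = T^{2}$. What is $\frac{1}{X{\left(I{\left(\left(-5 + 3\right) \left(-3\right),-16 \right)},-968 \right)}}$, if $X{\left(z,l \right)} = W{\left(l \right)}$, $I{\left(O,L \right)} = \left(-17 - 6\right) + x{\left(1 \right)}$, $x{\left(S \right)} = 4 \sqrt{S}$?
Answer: $\frac{1}{937024} \approx 1.0672 \cdot 10^{-6}$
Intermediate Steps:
$I{\left(O,L \right)} = -19$ ($I{\left(O,L \right)} = \left(-17 - 6\right) + 4 \sqrt{1} = -23 + 4 \cdot 1 = -23 + 4 = -19$)
$X{\left(z,l \right)} = l^{2}$
$\frac{1}{X{\left(I{\left(\left(-5 + 3\right) \left(-3\right),-16 \right)},-968 \right)}} = \frac{1}{\left(-968\right)^{2}} = \frac{1}{937024}$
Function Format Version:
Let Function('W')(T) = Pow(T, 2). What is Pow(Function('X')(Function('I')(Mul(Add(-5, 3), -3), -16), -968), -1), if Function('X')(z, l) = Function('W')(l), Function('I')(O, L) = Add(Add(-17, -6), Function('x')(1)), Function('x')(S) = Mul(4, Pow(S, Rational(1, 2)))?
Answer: Rational(1, 937024) ≈ 1.0672e-6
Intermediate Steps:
Function('I')(O, L) = -19 (Function('I')(O, L) = Add(Add(-17, -6), Mul(4, Pow(1, Rational(1, 2)))) = Add(-23, Mul(4, 1)) = Add(-23, 4) = -19)
Function('X')(z, l) = Pow(l, 2)
Pow(Function('X')(Function('I')(Mul(Add(-5, 3), -3), -16), -968), -1) = Pow(Pow(-968, 2), -1) = Pow(937024, -1) = Rational(1, 937024)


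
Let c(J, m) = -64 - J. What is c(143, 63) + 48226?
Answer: 48019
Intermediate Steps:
c(143, 63) + 48226 = (-64 - 1*143) + 48226 = (-64 - 143) + 48226 = -207 + 48226 = 48019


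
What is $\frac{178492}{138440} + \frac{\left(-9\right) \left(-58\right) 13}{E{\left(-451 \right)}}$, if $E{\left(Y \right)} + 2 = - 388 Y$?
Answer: $\frac{138676961}{104418370} \approx 1.3281$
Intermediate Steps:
$E{\left(Y \right)} = -2 - 388 Y$
$\frac{178492}{138440} + \frac{\left(-9\right) \left(-58\right) 13}{E{\left(-451 \right)}} = \frac{178492}{138440} + \frac{\left(-9\right) \left(-58\right) 13}{-2 - -174988} = 178492 \cdot \frac{1}{138440} + \frac{522 \cdot 13}{-2 + 174988} = \frac{44623}{34610} + \frac{6786}{174986} = \frac{44623}{34610} + 6786 \cdot \frac{1}{174986} = \frac{44623}{34610} + \frac{117}{3017} = \frac{138676961}{104418370}$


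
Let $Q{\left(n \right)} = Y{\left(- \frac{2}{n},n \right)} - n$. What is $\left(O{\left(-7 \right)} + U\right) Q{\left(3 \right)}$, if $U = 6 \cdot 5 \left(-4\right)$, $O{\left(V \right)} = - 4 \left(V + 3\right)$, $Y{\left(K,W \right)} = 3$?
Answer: $0$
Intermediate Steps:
$Q{\left(n \right)} = 3 - n$
$O{\left(V \right)} = -12 - 4 V$ ($O{\left(V \right)} = - 4 \left(3 + V\right) = -12 - 4 V$)
$U = -120$ ($U = 30 \left(-4\right) = -120$)
$\left(O{\left(-7 \right)} + U\right) Q{\left(3 \right)} = \left(\left(-12 - -28\right) - 120\right) \left(3 - 3\right) = \left(\left(-12 + 28\right) - 120\right) \left(3 - 3\right) = \left(16 - 120\right) 0 = \left(-104\right) 0 = 0$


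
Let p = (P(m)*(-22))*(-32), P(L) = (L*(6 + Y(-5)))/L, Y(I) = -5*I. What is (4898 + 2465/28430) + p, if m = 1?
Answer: 151941785/5686 ≈ 26722.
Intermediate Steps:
P(L) = 31 (P(L) = (L*(6 - 5*(-5)))/L = (L*(6 + 25))/L = (L*31)/L = (31*L)/L = 31)
p = 21824 (p = (31*(-22))*(-32) = -682*(-32) = 21824)
(4898 + 2465/28430) + p = (4898 + 2465/28430) + 21824 = (4898 + 2465*(1/28430)) + 21824 = (4898 + 493/5686) + 21824 = 27850521/5686 + 21824 = 151941785/5686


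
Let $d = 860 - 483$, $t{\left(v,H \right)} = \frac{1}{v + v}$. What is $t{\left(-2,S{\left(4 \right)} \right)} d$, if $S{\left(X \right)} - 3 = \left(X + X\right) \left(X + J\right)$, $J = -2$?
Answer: $- \frac{377}{4} \approx -94.25$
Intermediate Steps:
$S{\left(X \right)} = 3 + 2 X \left(-2 + X\right)$ ($S{\left(X \right)} = 3 + \left(X + X\right) \left(X - 2\right) = 3 + 2 X \left(-2 + X\right)$)
$t{\left(v,H \right)} = \frac{1}{2 v}$
$d = 377$ ($d = 860 - 483 = 377$)
$t{\left(-2,S{\left(4 \right)} \right)} d = \frac{1}{2 \left(-2\right)} 377 = \frac{1}{2} \left(- \frac{1}{2}\right) 377 = \left(- \frac{1}{4}\right) 377 = - \frac{377}{4}$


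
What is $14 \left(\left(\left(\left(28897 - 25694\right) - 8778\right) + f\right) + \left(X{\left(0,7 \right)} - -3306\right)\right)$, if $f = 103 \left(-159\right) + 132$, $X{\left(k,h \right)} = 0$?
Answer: $-259196$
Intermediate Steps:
$f = -16245$ ($f = -16377 + 132 = -16245$)
$14 \left(\left(\left(\left(28897 - 25694\right) - 8778\right) + f\right) + \left(X{\left(0,7 \right)} - -3306\right)\right) = 14 \left(\left(\left(\left(28897 - 25694\right) - 8778\right) - 16245\right) + \left(0 - -3306\right)\right) = 14 \left(\left(\left(3203 - 8778\right) - 16245\right) + \left(0 + 3306\right)\right) = 14 \left(\left(-5575 - 16245\right) + 3306\right) = 14 \left(-21820 + 3306\right) = 14 \left(-18514\right) = -259196$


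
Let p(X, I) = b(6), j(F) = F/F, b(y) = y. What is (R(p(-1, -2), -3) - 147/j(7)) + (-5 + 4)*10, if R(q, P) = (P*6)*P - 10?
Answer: -113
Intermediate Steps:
j(F) = 1
p(X, I) = 6
R(q, P) = -10 + 6*P² (R(q, P) = (6*P)*P - 10 = 6*P² - 10 = -10 + 6*P²)
(R(p(-1, -2), -3) - 147/j(7)) + (-5 + 4)*10 = ((-10 + 6*(-3)²) - 147/1) + (-5 + 4)*10 = ((-10 + 6*9) - 147*1) - 1*10 = ((-10 + 54) - 147) - 10 = (44 - 147) - 10 = -103 - 10 = -113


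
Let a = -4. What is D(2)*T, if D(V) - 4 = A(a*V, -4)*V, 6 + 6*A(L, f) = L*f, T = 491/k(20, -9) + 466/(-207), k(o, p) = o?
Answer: 1754023/6210 ≈ 282.45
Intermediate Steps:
T = 92317/4140 (T = 491/20 + 466/(-207) = 491*(1/20) + 466*(-1/207) = 491/20 - 466/207 = 92317/4140 ≈ 22.299)
A(L, f) = -1 + L*f/6 (A(L, f) = -1 + (L*f)/6 = -1 + L*f/6)
D(V) = 4 + V*(-1 + 8*V/3) (D(V) = 4 + (-1 + (⅙)*(-4*V)*(-4))*V = 4 + (-1 + 8*V/3)*V = 4 + V*(-1 + 8*V/3))
D(2)*T = (4 + (⅓)*2*(-3 + 8*2))*(92317/4140) = (4 + (⅓)*2*(-3 + 16))*(92317/4140) = (4 + (⅓)*2*13)*(92317/4140) = (4 + 26/3)*(92317/4140) = (38/3)*(92317/4140) = 1754023/6210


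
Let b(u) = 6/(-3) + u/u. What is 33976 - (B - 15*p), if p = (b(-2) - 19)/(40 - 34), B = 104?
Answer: 33822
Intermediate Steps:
b(u) = -1 (b(u) = 6*(-⅓) + 1 = -2 + 1 = -1)
p = -10/3 (p = (-1 - 19)/(40 - 34) = -20/6 = -20*⅙ = -10/3 ≈ -3.3333)
33976 - (B - 15*p) = 33976 - (104 - 15*(-10/3)) = 33976 - (104 + 50) = 33976 - 1*154 = 33976 - 154 = 33822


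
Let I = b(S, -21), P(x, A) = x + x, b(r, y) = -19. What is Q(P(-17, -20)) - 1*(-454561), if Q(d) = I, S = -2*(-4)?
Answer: 454542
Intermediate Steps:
S = 8
P(x, A) = 2*x
I = -19
Q(d) = -19
Q(P(-17, -20)) - 1*(-454561) = -19 - 1*(-454561) = -19 + 454561 = 454542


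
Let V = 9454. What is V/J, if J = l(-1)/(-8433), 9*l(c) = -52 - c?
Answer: 239176746/17 ≈ 1.4069e+7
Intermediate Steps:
l(c) = -52/9 - c/9 (l(c) = (-52 - c)/9 = -52/9 - c/9)
J = 17/25299 (J = (-52/9 - ⅑*(-1))/(-8433) = (-52/9 + ⅑)*(-1/8433) = -17/3*(-1/8433) = 17/25299 ≈ 0.00067196)
V/J = 9454/(17/25299) = 9454*(25299/17) = 239176746/17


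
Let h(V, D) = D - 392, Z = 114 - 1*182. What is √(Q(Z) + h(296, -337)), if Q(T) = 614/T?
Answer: I*√853162/34 ≈ 27.167*I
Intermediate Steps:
Z = -68 (Z = 114 - 182 = -68)
h(V, D) = -392 + D
√(Q(Z) + h(296, -337)) = √(614/(-68) + (-392 - 337)) = √(614*(-1/68) - 729) = √(-307/34 - 729) = √(-25093/34) = I*√853162/34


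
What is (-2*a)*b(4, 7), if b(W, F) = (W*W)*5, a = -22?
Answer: 3520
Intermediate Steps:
b(W, F) = 5*W**2 (b(W, F) = W**2*5 = 5*W**2)
(-2*a)*b(4, 7) = (-2*(-22))*(5*4**2) = 44*(5*16) = 44*80 = 3520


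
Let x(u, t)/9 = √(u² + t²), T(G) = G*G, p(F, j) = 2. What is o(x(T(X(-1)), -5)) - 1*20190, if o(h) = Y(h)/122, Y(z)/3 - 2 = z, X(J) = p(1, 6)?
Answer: -1231587/61 + 27*√41/122 ≈ -20189.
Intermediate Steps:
X(J) = 2
Y(z) = 6 + 3*z
T(G) = G²
x(u, t) = 9*√(t² + u²) (x(u, t) = 9*√(u² + t²) = 9*√(t² + u²))
o(h) = 3/61 + 3*h/122 (o(h) = (6 + 3*h)/122 = (6 + 3*h)*(1/122) = 3/61 + 3*h/122)
o(x(T(X(-1)), -5)) - 1*20190 = (3/61 + 3*(9*√((-5)² + (2²)²))/122) - 1*20190 = (3/61 + 3*(9*√(25 + 4²))/122) - 20190 = (3/61 + 3*(9*√(25 + 16))/122) - 20190 = (3/61 + 3*(9*√41)/122) - 20190 = (3/61 + 27*√41/122) - 20190 = -1231587/61 + 27*√41/122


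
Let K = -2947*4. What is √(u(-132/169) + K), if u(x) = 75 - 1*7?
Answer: 2*I*√2930 ≈ 108.26*I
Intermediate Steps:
u(x) = 68 (u(x) = 75 - 7 = 68)
K = -11788
√(u(-132/169) + K) = √(68 - 11788) = √(-11720) = 2*I*√2930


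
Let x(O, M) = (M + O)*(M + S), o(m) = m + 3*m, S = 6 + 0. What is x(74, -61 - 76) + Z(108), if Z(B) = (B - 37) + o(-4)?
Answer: 8308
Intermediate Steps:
S = 6
o(m) = 4*m
x(O, M) = (6 + M)*(M + O) (x(O, M) = (M + O)*(M + 6) = (M + O)*(6 + M) = (6 + M)*(M + O))
Z(B) = -53 + B (Z(B) = (B - 37) + 4*(-4) = (-37 + B) - 16 = -53 + B)
x(74, -61 - 76) + Z(108) = ((-61 - 76)² + 6*(-61 - 76) + 6*74 + (-61 - 76)*74) + (-53 + 108) = ((-137)² + 6*(-137) + 444 - 137*74) + 55 = (18769 - 822 + 444 - 10138) + 55 = 8253 + 55 = 8308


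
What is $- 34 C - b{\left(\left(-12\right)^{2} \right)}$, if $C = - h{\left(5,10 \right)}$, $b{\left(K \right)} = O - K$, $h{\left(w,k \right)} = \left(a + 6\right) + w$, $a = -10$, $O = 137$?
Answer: $41$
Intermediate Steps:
$h{\left(w,k \right)} = -4 + w$ ($h{\left(w,k \right)} = \left(-10 + 6\right) + w = -4 + w$)
$b{\left(K \right)} = 137 - K$
$C = -1$ ($C = - (-4 + 5) = \left(-1\right) 1 = -1$)
$- 34 C - b{\left(\left(-12\right)^{2} \right)} = \left(-34\right) \left(-1\right) - \left(137 - \left(-12\right)^{2}\right) = 34 - \left(137 - 144\right) = 34 - -7 = 34 + 7 = 41$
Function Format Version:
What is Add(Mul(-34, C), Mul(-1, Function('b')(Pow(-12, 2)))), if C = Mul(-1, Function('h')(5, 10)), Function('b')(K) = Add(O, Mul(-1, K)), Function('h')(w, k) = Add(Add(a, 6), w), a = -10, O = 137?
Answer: 41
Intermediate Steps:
Function('h')(w, k) = Add(-4, w) (Function('h')(w, k) = Add(Add(-10, 6), w) = Add(-4, w))
Function('b')(K) = Add(137, Mul(-1, K))
C = -1 (C = Mul(-1, Add(-4, 5)) = Mul(-1, 1) = -1)
Add(Mul(-34, C), Mul(-1, Function('b')(Pow(-12, 2)))) = Add(Mul(-34, -1), Mul(-1, Add(137, Mul(-1, Pow(-12, 2))))) = Add(34, Mul(-1, Add(137, Mul(-1, 144)))) = Add(34, Mul(-1, Add(137, -144))) = Add(34, Mul(-1, -7)) = Add(34, 7) = 41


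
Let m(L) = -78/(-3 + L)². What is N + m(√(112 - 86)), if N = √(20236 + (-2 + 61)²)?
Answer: √23717 - 78/(3 - √26)² ≈ 136.30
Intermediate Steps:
N = √23717 (N = √(20236 + 59²) = √(20236 + 3481) = √23717 ≈ 154.00)
m(L) = -78/(-3 + L)²
N + m(√(112 - 86)) = √23717 - 78/(-3 + √(112 - 86))² = √23717 - 78/(-3 + √26)²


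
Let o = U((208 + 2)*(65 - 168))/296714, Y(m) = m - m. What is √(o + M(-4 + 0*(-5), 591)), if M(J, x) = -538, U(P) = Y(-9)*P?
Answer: I*√538 ≈ 23.195*I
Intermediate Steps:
Y(m) = 0
U(P) = 0 (U(P) = 0*P = 0)
o = 0 (o = 0/296714 = 0*(1/296714) = 0)
√(o + M(-4 + 0*(-5), 591)) = √(0 - 538) = √(-538) = I*√538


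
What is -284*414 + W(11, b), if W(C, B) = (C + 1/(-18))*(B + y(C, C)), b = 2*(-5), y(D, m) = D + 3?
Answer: -1057790/9 ≈ -1.1753e+5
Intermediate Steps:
y(D, m) = 3 + D
b = -10
W(C, B) = (-1/18 + C)*(3 + B + C) (W(C, B) = (C + 1/(-18))*(B + (3 + C)) = (C - 1/18)*(3 + B + C) = (-1/18 + C)*(3 + B + C))
-284*414 + W(11, b) = -284*414 + (-⅙ - 1/18*(-10) - 1/18*11 - 10*11 + 11*(3 + 11)) = -117576 + (-⅙ + 5/9 - 11/18 - 110 + 11*14) = -117576 + (-⅙ + 5/9 - 11/18 - 110 + 154) = -117576 + 394/9 = -1057790/9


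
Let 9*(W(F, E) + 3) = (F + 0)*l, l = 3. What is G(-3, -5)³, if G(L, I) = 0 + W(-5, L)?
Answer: -2744/27 ≈ -101.63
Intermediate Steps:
W(F, E) = -3 + F/3 (W(F, E) = -3 + ((F + 0)*3)/9 = -3 + (F*3)/9 = -3 + (3*F)/9 = -3 + F/3)
G(L, I) = -14/3 (G(L, I) = 0 + (-3 + (⅓)*(-5)) = 0 + (-3 - 5/3) = 0 - 14/3 = -14/3)
G(-3, -5)³ = (-14/3)³ = -2744/27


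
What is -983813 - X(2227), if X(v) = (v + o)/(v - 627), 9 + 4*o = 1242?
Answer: -6296413341/6400 ≈ -9.8382e+5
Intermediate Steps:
o = 1233/4 (o = -9/4 + (1/4)*1242 = -9/4 + 621/2 = 1233/4 ≈ 308.25)
X(v) = (1233/4 + v)/(-627 + v) (X(v) = (v + 1233/4)/(v - 627) = (1233/4 + v)/(-627 + v))
-983813 - X(2227) = -983813 - (1233/4 + 2227)/(-627 + 2227) = -983813 - 10141/(1600*4) = -983813 - 1*10141/6400 = -983813 - 10141/6400 = -6296413341/6400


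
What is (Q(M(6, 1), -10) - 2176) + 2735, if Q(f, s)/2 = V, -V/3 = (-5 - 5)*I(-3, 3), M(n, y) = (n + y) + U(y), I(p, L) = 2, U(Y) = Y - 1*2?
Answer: 679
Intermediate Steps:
U(Y) = -2 + Y (U(Y) = Y - 2 = -2 + Y)
M(n, y) = -2 + n + 2*y (M(n, y) = (n + y) + (-2 + y) = -2 + n + 2*y)
V = 60 (V = -3*(-5 - 5)*2 = -(-30)*2 = -3*(-20) = 60)
Q(f, s) = 120 (Q(f, s) = 2*60 = 120)
(Q(M(6, 1), -10) - 2176) + 2735 = (120 - 2176) + 2735 = -2056 + 2735 = 679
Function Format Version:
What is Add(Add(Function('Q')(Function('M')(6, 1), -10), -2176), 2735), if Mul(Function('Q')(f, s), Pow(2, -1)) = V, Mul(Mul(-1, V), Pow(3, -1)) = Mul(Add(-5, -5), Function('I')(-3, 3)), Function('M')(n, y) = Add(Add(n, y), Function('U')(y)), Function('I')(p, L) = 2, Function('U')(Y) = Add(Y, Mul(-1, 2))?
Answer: 679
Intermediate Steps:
Function('U')(Y) = Add(-2, Y) (Function('U')(Y) = Add(Y, -2) = Add(-2, Y))
Function('M')(n, y) = Add(-2, n, Mul(2, y)) (Function('M')(n, y) = Add(Add(n, y), Add(-2, y)) = Add(-2, n, Mul(2, y)))
V = 60 (V = Mul(-3, Mul(Add(-5, -5), 2)) = Mul(-3, Mul(-10, 2)) = Mul(-3, -20) = 60)
Function('Q')(f, s) = 120 (Function('Q')(f, s) = Mul(2, 60) = 120)
Add(Add(Function('Q')(Function('M')(6, 1), -10), -2176), 2735) = Add(Add(120, -2176), 2735) = Add(-2056, 2735) = 679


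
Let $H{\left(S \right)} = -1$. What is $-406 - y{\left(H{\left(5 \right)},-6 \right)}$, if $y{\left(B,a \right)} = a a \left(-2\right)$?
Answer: $-334$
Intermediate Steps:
$y{\left(B,a \right)} = - 2 a^{2}$ ($y{\left(B,a \right)} = a^{2} \left(-2\right) = - 2 a^{2}$)
$-406 - y{\left(H{\left(5 \right)},-6 \right)} = -406 - - 2 \left(-6\right)^{2} = -406 - \left(-2\right) 36 = -406 - -72 = -406 + 72 = -334$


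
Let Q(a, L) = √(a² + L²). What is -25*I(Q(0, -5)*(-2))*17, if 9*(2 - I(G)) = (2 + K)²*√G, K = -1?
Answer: -850 + 425*I*√10/9 ≈ -850.0 + 149.33*I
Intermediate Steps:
Q(a, L) = √(L² + a²)
I(G) = 2 - √G/9 (I(G) = 2 - (2 - 1)²*√G/9 = 2 - 1²*√G/9 = 2 - √G/9)
-25*I(Q(0, -5)*(-2))*17 = -25*(2 - I*√2*((-5)² + 0²)^(¼)/9)*17 = -25*(2 - I*√2*(25 + 0)^(¼)/9)*17 = -25*(2 - I*√10/9)*17 = (-50 + 25*I*√10/9)*17 = -850 + 425*I*√10/9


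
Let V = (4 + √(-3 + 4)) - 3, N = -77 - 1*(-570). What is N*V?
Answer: 986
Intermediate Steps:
N = 493 (N = -77 + 570 = 493)
V = 2 (V = (4 + √1) - 3 = (4 + 1) - 3 = 5 - 3 = 2)
N*V = 493*2 = 986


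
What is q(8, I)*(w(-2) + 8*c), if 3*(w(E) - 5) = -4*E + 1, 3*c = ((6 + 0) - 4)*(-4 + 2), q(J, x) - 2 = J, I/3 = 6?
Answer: -80/3 ≈ -26.667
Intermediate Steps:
I = 18 (I = 3*6 = 18)
q(J, x) = 2 + J
c = -4/3 (c = (((6 + 0) - 4)*(-4 + 2))/3 = ((6 - 4)*(-2))/3 = (2*(-2))/3 = (⅓)*(-4) = -4/3 ≈ -1.3333)
w(E) = 16/3 - 4*E/3 (w(E) = 5 + (-4*E + 1)/3 = 5 + (1 - 4*E)/3 = 5 + (⅓ - 4*E/3) = 16/3 - 4*E/3)
q(8, I)*(w(-2) + 8*c) = (2 + 8)*((16/3 - 4/3*(-2)) + 8*(-4/3)) = 10*((16/3 + 8/3) - 32/3) = 10*(8 - 32/3) = 10*(-8/3) = -80/3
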